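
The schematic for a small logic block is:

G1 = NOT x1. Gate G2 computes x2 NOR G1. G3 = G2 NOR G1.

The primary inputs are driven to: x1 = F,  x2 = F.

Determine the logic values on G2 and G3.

G1 = NOT x1 = NOT F = T
G2 = x2 NOR G1 = F NOR T = F
G3 = G2 NOR G1 = F NOR T = F

G2 = F, G3 = F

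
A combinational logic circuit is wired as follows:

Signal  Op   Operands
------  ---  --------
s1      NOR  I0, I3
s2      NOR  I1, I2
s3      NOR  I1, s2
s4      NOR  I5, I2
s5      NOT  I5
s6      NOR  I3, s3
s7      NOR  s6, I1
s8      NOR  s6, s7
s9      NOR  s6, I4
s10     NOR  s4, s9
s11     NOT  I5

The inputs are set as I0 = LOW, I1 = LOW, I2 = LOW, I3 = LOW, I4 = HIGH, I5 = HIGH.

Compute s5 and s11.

s5 = NOT I5 = NOT HIGH = LOW
s11 = NOT I5 = NOT HIGH = LOW

s5 = LOW  s11 = LOW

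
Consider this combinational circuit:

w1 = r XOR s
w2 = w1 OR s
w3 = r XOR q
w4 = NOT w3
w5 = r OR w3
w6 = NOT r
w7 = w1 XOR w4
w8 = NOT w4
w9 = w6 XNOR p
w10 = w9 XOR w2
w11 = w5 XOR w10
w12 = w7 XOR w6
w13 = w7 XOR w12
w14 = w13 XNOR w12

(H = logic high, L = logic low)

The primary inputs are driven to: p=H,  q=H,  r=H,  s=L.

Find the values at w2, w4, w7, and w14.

w2 = H  w4 = H  w7 = L  w14 = H

w1 = r XOR s = H XOR L = H
w2 = w1 OR s = H OR L = H
w3 = r XOR q = H XOR H = L
w4 = NOT w3 = NOT L = H
w6 = NOT r = NOT H = L
w7 = w1 XOR w4 = H XOR H = L
w12 = w7 XOR w6 = L XOR L = L
w13 = w7 XOR w12 = L XOR L = L
w14 = w13 XNOR w12 = L XNOR L = H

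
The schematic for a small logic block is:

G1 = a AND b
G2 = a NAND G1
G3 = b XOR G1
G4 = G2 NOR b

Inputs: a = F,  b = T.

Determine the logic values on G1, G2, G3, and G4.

G1 = F, G2 = T, G3 = T, G4 = F

G1 = a AND b = F AND T = F
G2 = a NAND G1 = F NAND F = T
G3 = b XOR G1 = T XOR F = T
G4 = G2 NOR b = T NOR T = F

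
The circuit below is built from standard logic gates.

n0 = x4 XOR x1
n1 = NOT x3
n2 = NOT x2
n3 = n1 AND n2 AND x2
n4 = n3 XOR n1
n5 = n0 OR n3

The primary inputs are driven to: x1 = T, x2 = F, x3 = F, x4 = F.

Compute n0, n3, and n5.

n0 = x4 XOR x1 = F XOR T = T
n1 = NOT x3 = NOT F = T
n2 = NOT x2 = NOT F = T
n3 = n1 AND n2 AND x2 = T AND T AND F = F
n5 = n0 OR n3 = T OR F = T

n0 = T, n3 = F, n5 = T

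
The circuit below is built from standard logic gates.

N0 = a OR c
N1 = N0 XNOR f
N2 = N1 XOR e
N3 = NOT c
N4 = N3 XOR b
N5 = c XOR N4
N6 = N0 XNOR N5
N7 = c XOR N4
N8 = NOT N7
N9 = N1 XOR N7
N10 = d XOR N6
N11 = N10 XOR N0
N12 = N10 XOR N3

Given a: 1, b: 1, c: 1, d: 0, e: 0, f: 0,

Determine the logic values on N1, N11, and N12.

N1 = 0  N11 = 1  N12 = 0

N0 = a OR c = 1 OR 1 = 1
N1 = N0 XNOR f = 1 XNOR 0 = 0
N3 = NOT c = NOT 1 = 0
N4 = N3 XOR b = 0 XOR 1 = 1
N5 = c XOR N4 = 1 XOR 1 = 0
N6 = N0 XNOR N5 = 1 XNOR 0 = 0
N10 = d XOR N6 = 0 XOR 0 = 0
N11 = N10 XOR N0 = 0 XOR 1 = 1
N12 = N10 XOR N3 = 0 XOR 0 = 0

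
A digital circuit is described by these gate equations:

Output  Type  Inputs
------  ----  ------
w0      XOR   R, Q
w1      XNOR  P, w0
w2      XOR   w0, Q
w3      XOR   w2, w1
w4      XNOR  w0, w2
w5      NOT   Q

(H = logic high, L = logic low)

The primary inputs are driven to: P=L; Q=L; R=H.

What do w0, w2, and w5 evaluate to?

w0 = R XOR Q = H XOR L = H
w2 = w0 XOR Q = H XOR L = H
w5 = NOT Q = NOT L = H

w0 = H, w2 = H, w5 = H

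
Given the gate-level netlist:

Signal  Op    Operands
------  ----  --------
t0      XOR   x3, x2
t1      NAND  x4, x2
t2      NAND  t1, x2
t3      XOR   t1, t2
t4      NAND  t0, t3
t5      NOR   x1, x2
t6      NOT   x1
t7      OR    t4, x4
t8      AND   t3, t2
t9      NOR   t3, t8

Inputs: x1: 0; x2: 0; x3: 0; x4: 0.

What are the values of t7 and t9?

t7 = 1, t9 = 1

t0 = x3 XOR x2 = 0 XOR 0 = 0
t1 = x4 NAND x2 = 0 NAND 0 = 1
t2 = t1 NAND x2 = 1 NAND 0 = 1
t3 = t1 XOR t2 = 1 XOR 1 = 0
t4 = t0 NAND t3 = 0 NAND 0 = 1
t7 = t4 OR x4 = 1 OR 0 = 1
t8 = t3 AND t2 = 0 AND 1 = 0
t9 = t3 NOR t8 = 0 NOR 0 = 1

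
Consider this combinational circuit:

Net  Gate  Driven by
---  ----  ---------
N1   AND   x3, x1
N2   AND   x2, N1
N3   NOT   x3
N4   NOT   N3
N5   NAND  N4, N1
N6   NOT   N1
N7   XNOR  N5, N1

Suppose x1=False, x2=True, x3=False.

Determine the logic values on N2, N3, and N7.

N2 = False; N3 = True; N7 = False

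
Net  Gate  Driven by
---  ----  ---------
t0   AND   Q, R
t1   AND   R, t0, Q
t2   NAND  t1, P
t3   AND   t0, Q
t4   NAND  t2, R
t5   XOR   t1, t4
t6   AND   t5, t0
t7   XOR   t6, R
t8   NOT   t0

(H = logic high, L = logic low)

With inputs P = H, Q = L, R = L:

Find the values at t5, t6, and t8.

t5 = H; t6 = L; t8 = H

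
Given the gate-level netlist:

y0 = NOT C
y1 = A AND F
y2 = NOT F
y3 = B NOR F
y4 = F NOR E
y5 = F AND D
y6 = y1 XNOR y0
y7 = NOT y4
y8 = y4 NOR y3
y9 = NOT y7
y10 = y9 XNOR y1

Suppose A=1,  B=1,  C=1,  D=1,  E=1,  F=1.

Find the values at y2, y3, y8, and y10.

y2 = 0, y3 = 0, y8 = 1, y10 = 0

y1 = A AND F = 1 AND 1 = 1
y2 = NOT F = NOT 1 = 0
y3 = B NOR F = 1 NOR 1 = 0
y4 = F NOR E = 1 NOR 1 = 0
y7 = NOT y4 = NOT 0 = 1
y8 = y4 NOR y3 = 0 NOR 0 = 1
y9 = NOT y7 = NOT 1 = 0
y10 = y9 XNOR y1 = 0 XNOR 1 = 0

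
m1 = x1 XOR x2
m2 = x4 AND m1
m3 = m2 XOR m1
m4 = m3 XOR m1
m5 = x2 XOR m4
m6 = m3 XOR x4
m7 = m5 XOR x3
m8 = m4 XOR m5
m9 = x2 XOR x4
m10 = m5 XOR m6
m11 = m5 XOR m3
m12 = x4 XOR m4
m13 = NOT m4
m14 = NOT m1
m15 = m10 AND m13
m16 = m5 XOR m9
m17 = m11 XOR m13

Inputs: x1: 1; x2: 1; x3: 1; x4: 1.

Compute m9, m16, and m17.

m9 = 0  m16 = 1  m17 = 0

m1 = x1 XOR x2 = 1 XOR 1 = 0
m2 = x4 AND m1 = 1 AND 0 = 0
m3 = m2 XOR m1 = 0 XOR 0 = 0
m4 = m3 XOR m1 = 0 XOR 0 = 0
m5 = x2 XOR m4 = 1 XOR 0 = 1
m9 = x2 XOR x4 = 1 XOR 1 = 0
m11 = m5 XOR m3 = 1 XOR 0 = 1
m13 = NOT m4 = NOT 0 = 1
m16 = m5 XOR m9 = 1 XOR 0 = 1
m17 = m11 XOR m13 = 1 XOR 1 = 0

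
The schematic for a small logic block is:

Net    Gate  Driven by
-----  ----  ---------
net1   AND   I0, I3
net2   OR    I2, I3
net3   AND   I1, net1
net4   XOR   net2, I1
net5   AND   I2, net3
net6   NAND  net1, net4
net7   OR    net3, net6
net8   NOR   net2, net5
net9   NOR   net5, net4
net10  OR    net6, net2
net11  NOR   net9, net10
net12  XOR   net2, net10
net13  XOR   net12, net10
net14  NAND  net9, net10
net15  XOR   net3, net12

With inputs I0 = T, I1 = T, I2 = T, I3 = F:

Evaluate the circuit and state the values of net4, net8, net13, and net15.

net1 = I0 AND I3 = T AND F = F
net2 = I2 OR I3 = T OR F = T
net3 = I1 AND net1 = T AND F = F
net4 = net2 XOR I1 = T XOR T = F
net5 = I2 AND net3 = T AND F = F
net6 = net1 NAND net4 = F NAND F = T
net8 = net2 NOR net5 = T NOR F = F
net10 = net6 OR net2 = T OR T = T
net12 = net2 XOR net10 = T XOR T = F
net13 = net12 XOR net10 = F XOR T = T
net15 = net3 XOR net12 = F XOR F = F

net4 = F, net8 = F, net13 = T, net15 = F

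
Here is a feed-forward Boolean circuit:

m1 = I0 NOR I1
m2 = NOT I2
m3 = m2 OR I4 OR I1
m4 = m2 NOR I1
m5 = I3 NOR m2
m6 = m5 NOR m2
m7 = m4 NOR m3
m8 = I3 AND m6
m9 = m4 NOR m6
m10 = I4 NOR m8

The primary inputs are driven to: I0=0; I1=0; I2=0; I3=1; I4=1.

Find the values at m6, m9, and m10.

m6 = 0, m9 = 1, m10 = 0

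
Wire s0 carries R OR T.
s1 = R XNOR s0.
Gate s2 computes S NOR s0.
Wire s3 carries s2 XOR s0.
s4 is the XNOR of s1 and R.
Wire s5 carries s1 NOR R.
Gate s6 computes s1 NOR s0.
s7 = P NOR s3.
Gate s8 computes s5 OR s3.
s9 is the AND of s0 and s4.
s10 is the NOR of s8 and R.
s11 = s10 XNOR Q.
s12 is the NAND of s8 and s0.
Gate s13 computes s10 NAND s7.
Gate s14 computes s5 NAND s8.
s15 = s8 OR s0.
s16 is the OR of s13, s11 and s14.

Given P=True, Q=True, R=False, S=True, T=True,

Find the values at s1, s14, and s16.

s0 = R OR T = False OR True = True
s1 = R XNOR s0 = False XNOR True = False
s2 = S NOR s0 = True NOR True = False
s3 = s2 XOR s0 = False XOR True = True
s5 = s1 NOR R = False NOR False = True
s7 = P NOR s3 = True NOR True = False
s8 = s5 OR s3 = True OR True = True
s10 = s8 NOR R = True NOR False = False
s11 = s10 XNOR Q = False XNOR True = False
s13 = s10 NAND s7 = False NAND False = True
s14 = s5 NAND s8 = True NAND True = False
s16 = s13 OR s11 OR s14 = True OR False OR False = True

s1 = False, s14 = False, s16 = True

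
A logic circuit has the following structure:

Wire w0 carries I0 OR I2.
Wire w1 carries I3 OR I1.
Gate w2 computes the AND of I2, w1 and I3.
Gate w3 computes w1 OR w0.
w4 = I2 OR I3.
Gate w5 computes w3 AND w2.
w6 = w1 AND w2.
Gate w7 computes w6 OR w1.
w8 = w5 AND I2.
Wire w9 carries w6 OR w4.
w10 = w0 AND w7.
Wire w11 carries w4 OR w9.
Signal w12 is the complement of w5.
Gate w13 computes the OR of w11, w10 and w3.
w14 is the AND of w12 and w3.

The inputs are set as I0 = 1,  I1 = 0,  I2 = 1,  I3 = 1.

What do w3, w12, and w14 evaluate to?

w3 = 1, w12 = 0, w14 = 0

w0 = I0 OR I2 = 1 OR 1 = 1
w1 = I3 OR I1 = 1 OR 0 = 1
w2 = I2 AND w1 AND I3 = 1 AND 1 AND 1 = 1
w3 = w1 OR w0 = 1 OR 1 = 1
w5 = w3 AND w2 = 1 AND 1 = 1
w12 = NOT w5 = NOT 1 = 0
w14 = w12 AND w3 = 0 AND 1 = 0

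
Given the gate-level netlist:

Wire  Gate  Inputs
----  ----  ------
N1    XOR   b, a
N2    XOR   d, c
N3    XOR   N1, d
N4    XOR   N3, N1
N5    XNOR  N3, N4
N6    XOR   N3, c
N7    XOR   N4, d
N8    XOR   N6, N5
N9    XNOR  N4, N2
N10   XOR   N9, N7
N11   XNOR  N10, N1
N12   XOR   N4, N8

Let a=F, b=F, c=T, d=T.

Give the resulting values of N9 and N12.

N1 = b XOR a = F XOR F = F
N2 = d XOR c = T XOR T = F
N3 = N1 XOR d = F XOR T = T
N4 = N3 XOR N1 = T XOR F = T
N5 = N3 XNOR N4 = T XNOR T = T
N6 = N3 XOR c = T XOR T = F
N8 = N6 XOR N5 = F XOR T = T
N9 = N4 XNOR N2 = T XNOR F = F
N12 = N4 XOR N8 = T XOR T = F

N9 = F; N12 = F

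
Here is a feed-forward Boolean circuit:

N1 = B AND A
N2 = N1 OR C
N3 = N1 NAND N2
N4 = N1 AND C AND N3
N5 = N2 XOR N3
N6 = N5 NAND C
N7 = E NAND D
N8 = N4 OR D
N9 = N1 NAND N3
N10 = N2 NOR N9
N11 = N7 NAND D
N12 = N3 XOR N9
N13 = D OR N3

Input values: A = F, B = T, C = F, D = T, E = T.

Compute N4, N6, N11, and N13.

N4 = F  N6 = T  N11 = T  N13 = T

N1 = B AND A = T AND F = F
N2 = N1 OR C = F OR F = F
N3 = N1 NAND N2 = F NAND F = T
N4 = N1 AND C AND N3 = F AND F AND T = F
N5 = N2 XOR N3 = F XOR T = T
N6 = N5 NAND C = T NAND F = T
N7 = E NAND D = T NAND T = F
N11 = N7 NAND D = F NAND T = T
N13 = D OR N3 = T OR T = T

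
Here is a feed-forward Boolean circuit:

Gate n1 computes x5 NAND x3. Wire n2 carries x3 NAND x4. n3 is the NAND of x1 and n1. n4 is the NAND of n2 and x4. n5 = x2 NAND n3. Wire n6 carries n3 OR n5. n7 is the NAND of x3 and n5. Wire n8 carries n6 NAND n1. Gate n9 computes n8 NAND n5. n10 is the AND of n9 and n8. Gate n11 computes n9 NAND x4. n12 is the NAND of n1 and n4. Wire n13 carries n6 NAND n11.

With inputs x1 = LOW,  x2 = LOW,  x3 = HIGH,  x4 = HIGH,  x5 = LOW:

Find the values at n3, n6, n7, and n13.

n3 = HIGH, n6 = HIGH, n7 = LOW, n13 = HIGH

n1 = x5 NAND x3 = LOW NAND HIGH = HIGH
n3 = x1 NAND n1 = LOW NAND HIGH = HIGH
n5 = x2 NAND n3 = LOW NAND HIGH = HIGH
n6 = n3 OR n5 = HIGH OR HIGH = HIGH
n7 = x3 NAND n5 = HIGH NAND HIGH = LOW
n8 = n6 NAND n1 = HIGH NAND HIGH = LOW
n9 = n8 NAND n5 = LOW NAND HIGH = HIGH
n11 = n9 NAND x4 = HIGH NAND HIGH = LOW
n13 = n6 NAND n11 = HIGH NAND LOW = HIGH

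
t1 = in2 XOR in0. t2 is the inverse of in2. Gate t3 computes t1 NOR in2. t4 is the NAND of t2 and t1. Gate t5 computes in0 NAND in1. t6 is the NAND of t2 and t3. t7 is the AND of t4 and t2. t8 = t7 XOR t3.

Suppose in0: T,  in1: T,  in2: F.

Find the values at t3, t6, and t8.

t3 = F; t6 = T; t8 = F

t1 = in2 XOR in0 = F XOR T = T
t2 = NOT in2 = NOT F = T
t3 = t1 NOR in2 = T NOR F = F
t4 = t2 NAND t1 = T NAND T = F
t6 = t2 NAND t3 = T NAND F = T
t7 = t4 AND t2 = F AND T = F
t8 = t7 XOR t3 = F XOR F = F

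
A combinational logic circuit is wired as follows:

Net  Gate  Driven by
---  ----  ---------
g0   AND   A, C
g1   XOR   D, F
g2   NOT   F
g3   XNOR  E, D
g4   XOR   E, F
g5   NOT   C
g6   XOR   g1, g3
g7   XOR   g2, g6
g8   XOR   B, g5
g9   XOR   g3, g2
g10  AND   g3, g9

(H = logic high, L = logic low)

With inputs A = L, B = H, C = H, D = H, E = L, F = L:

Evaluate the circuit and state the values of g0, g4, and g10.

g0 = L  g4 = L  g10 = L

g0 = A AND C = L AND H = L
g2 = NOT F = NOT L = H
g3 = E XNOR D = L XNOR H = L
g4 = E XOR F = L XOR L = L
g9 = g3 XOR g2 = L XOR H = H
g10 = g3 AND g9 = L AND H = L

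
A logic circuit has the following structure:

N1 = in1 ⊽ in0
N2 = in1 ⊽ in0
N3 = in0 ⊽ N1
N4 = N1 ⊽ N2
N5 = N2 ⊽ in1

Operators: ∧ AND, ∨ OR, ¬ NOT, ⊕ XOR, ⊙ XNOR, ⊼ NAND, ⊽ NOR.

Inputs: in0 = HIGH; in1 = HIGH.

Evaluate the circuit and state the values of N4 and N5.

N1 = in1 NOR in0 = HIGH NOR HIGH = LOW
N2 = in1 NOR in0 = HIGH NOR HIGH = LOW
N4 = N1 NOR N2 = LOW NOR LOW = HIGH
N5 = N2 NOR in1 = LOW NOR HIGH = LOW

N4 = HIGH, N5 = LOW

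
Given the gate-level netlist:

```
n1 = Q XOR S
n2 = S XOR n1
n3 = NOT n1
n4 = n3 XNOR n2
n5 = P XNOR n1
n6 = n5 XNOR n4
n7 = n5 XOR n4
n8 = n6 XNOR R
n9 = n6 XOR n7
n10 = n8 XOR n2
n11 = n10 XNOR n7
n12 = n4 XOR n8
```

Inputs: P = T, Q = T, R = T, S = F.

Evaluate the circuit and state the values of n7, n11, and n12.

n1 = Q XOR S = T XOR F = T
n2 = S XOR n1 = F XOR T = T
n3 = NOT n1 = NOT T = F
n4 = n3 XNOR n2 = F XNOR T = F
n5 = P XNOR n1 = T XNOR T = T
n6 = n5 XNOR n4 = T XNOR F = F
n7 = n5 XOR n4 = T XOR F = T
n8 = n6 XNOR R = F XNOR T = F
n10 = n8 XOR n2 = F XOR T = T
n11 = n10 XNOR n7 = T XNOR T = T
n12 = n4 XOR n8 = F XOR F = F

n7 = T  n11 = T  n12 = F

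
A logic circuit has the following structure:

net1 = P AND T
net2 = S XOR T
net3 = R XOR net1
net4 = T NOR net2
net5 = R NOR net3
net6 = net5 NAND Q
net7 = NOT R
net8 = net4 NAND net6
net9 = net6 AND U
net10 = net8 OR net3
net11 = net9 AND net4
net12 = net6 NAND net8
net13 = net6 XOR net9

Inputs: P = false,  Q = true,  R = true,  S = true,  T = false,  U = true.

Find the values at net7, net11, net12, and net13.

net1 = P AND T = false AND false = false
net2 = S XOR T = true XOR false = true
net3 = R XOR net1 = true XOR false = true
net4 = T NOR net2 = false NOR true = false
net5 = R NOR net3 = true NOR true = false
net6 = net5 NAND Q = false NAND true = true
net7 = NOT R = NOT true = false
net8 = net4 NAND net6 = false NAND true = true
net9 = net6 AND U = true AND true = true
net11 = net9 AND net4 = true AND false = false
net12 = net6 NAND net8 = true NAND true = false
net13 = net6 XOR net9 = true XOR true = false

net7 = false, net11 = false, net12 = false, net13 = false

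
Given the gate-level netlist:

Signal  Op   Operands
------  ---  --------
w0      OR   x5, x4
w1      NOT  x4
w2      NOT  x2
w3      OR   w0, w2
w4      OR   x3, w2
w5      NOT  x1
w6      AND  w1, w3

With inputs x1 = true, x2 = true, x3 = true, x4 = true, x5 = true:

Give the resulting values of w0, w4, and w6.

w0 = x5 OR x4 = true OR true = true
w1 = NOT x4 = NOT true = false
w2 = NOT x2 = NOT true = false
w3 = w0 OR w2 = true OR false = true
w4 = x3 OR w2 = true OR false = true
w6 = w1 AND w3 = false AND true = false

w0 = true, w4 = true, w6 = false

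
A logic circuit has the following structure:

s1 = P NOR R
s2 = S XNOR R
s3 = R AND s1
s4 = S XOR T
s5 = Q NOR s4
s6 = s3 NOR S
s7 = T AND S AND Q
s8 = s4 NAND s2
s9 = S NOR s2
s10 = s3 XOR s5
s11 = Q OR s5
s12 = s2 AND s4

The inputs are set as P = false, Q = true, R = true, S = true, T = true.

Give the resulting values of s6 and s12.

s1 = P NOR R = false NOR true = false
s2 = S XNOR R = true XNOR true = true
s3 = R AND s1 = true AND false = false
s4 = S XOR T = true XOR true = false
s6 = s3 NOR S = false NOR true = false
s12 = s2 AND s4 = true AND false = false

s6 = false; s12 = false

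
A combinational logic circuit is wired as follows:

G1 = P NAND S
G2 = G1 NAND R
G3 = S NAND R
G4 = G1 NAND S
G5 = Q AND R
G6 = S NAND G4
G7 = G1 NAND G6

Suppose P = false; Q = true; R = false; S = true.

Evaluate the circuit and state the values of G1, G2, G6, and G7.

G1 = true  G2 = true  G6 = true  G7 = false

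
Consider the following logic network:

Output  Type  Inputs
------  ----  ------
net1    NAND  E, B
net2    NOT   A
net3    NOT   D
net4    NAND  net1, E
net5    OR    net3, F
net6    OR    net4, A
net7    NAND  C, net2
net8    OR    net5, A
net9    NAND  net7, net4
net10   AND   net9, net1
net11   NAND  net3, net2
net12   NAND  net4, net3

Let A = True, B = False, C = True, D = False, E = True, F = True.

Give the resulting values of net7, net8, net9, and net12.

net1 = E NAND B = True NAND False = True
net2 = NOT A = NOT True = False
net3 = NOT D = NOT False = True
net4 = net1 NAND E = True NAND True = False
net5 = net3 OR F = True OR True = True
net7 = C NAND net2 = True NAND False = True
net8 = net5 OR A = True OR True = True
net9 = net7 NAND net4 = True NAND False = True
net12 = net4 NAND net3 = False NAND True = True

net7 = True, net8 = True, net9 = True, net12 = True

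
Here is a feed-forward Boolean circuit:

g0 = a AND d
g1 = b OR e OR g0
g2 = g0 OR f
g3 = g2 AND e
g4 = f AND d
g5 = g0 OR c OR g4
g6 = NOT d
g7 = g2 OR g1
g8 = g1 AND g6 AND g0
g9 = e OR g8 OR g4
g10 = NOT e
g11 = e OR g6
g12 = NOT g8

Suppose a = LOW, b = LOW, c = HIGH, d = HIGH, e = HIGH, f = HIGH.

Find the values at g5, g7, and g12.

g0 = a AND d = LOW AND HIGH = LOW
g1 = b OR e OR g0 = LOW OR HIGH OR LOW = HIGH
g2 = g0 OR f = LOW OR HIGH = HIGH
g4 = f AND d = HIGH AND HIGH = HIGH
g5 = g0 OR c OR g4 = LOW OR HIGH OR HIGH = HIGH
g6 = NOT d = NOT HIGH = LOW
g7 = g2 OR g1 = HIGH OR HIGH = HIGH
g8 = g1 AND g6 AND g0 = HIGH AND LOW AND LOW = LOW
g12 = NOT g8 = NOT LOW = HIGH

g5 = HIGH, g7 = HIGH, g12 = HIGH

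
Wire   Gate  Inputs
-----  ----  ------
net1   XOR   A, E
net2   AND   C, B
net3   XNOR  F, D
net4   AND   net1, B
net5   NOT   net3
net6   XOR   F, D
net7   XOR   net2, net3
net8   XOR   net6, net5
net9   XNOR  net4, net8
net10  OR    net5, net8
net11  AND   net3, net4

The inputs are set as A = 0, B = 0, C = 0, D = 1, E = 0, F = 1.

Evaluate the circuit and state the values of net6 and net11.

net6 = 0, net11 = 0

net1 = A XOR E = 0 XOR 0 = 0
net3 = F XNOR D = 1 XNOR 1 = 1
net4 = net1 AND B = 0 AND 0 = 0
net6 = F XOR D = 1 XOR 1 = 0
net11 = net3 AND net4 = 1 AND 0 = 0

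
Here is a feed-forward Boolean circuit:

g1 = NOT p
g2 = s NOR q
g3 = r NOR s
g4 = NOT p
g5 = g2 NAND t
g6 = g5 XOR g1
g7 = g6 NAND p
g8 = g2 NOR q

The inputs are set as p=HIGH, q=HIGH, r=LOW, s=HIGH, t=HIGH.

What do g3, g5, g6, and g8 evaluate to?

g1 = NOT p = NOT HIGH = LOW
g2 = s NOR q = HIGH NOR HIGH = LOW
g3 = r NOR s = LOW NOR HIGH = LOW
g5 = g2 NAND t = LOW NAND HIGH = HIGH
g6 = g5 XOR g1 = HIGH XOR LOW = HIGH
g8 = g2 NOR q = LOW NOR HIGH = LOW

g3 = LOW, g5 = HIGH, g6 = HIGH, g8 = LOW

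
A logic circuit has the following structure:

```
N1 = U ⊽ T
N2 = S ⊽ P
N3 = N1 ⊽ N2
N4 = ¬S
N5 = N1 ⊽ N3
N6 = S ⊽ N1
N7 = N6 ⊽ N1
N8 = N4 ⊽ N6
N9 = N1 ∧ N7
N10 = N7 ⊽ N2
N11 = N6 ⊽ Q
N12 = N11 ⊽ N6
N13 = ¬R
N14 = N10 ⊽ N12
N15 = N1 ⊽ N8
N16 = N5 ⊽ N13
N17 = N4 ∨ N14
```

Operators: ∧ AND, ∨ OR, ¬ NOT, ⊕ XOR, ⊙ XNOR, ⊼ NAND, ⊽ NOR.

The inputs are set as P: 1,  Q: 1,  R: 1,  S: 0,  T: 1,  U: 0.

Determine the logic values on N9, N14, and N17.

N9 = 0; N14 = 0; N17 = 1

N1 = U NOR T = 0 NOR 1 = 0
N2 = S NOR P = 0 NOR 1 = 0
N4 = NOT S = NOT 0 = 1
N6 = S NOR N1 = 0 NOR 0 = 1
N7 = N6 NOR N1 = 1 NOR 0 = 0
N9 = N1 AND N7 = 0 AND 0 = 0
N10 = N7 NOR N2 = 0 NOR 0 = 1
N11 = N6 NOR Q = 1 NOR 1 = 0
N12 = N11 NOR N6 = 0 NOR 1 = 0
N14 = N10 NOR N12 = 1 NOR 0 = 0
N17 = N4 OR N14 = 1 OR 0 = 1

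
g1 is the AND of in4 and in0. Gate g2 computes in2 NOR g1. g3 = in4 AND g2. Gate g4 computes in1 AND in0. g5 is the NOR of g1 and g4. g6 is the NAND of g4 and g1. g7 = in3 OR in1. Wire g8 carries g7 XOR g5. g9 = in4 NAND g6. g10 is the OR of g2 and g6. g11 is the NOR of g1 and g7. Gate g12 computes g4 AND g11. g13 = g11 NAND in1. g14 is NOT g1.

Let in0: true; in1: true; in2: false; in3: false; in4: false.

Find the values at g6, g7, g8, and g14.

g6 = true, g7 = true, g8 = true, g14 = true

g1 = in4 AND in0 = false AND true = false
g4 = in1 AND in0 = true AND true = true
g5 = g1 NOR g4 = false NOR true = false
g6 = g4 NAND g1 = true NAND false = true
g7 = in3 OR in1 = false OR true = true
g8 = g7 XOR g5 = true XOR false = true
g14 = NOT g1 = NOT false = true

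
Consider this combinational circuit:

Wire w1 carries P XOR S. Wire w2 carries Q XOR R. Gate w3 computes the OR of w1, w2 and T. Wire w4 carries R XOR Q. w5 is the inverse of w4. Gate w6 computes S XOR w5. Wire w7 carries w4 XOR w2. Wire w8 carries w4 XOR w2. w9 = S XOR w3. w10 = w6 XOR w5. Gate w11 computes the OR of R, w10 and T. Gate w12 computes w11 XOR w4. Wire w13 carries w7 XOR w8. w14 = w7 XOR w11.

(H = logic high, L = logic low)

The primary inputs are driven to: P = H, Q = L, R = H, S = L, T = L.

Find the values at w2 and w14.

w2 = Q XOR R = L XOR H = H
w4 = R XOR Q = H XOR L = H
w5 = NOT w4 = NOT H = L
w6 = S XOR w5 = L XOR L = L
w7 = w4 XOR w2 = H XOR H = L
w10 = w6 XOR w5 = L XOR L = L
w11 = R OR w10 OR T = H OR L OR L = H
w14 = w7 XOR w11 = L XOR H = H

w2 = H; w14 = H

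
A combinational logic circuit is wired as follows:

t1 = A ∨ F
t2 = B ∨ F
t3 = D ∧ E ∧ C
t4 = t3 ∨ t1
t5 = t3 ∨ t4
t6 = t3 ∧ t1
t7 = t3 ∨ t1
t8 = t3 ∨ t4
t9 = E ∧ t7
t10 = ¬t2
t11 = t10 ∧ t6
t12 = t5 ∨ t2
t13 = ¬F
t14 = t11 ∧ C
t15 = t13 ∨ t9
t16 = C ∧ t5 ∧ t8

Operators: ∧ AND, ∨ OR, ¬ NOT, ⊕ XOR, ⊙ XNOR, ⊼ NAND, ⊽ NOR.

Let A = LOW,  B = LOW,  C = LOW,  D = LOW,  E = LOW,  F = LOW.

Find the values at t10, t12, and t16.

t10 = HIGH, t12 = LOW, t16 = LOW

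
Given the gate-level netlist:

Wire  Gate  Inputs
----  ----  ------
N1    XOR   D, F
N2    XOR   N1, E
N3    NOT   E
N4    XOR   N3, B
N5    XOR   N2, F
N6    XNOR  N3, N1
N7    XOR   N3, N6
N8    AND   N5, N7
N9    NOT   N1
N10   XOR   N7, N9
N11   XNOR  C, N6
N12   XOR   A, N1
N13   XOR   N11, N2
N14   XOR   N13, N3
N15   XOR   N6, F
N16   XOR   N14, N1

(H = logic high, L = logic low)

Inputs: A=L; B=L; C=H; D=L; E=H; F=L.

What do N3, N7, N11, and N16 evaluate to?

N1 = D XOR F = L XOR L = L
N2 = N1 XOR E = L XOR H = H
N3 = NOT E = NOT H = L
N6 = N3 XNOR N1 = L XNOR L = H
N7 = N3 XOR N6 = L XOR H = H
N11 = C XNOR N6 = H XNOR H = H
N13 = N11 XOR N2 = H XOR H = L
N14 = N13 XOR N3 = L XOR L = L
N16 = N14 XOR N1 = L XOR L = L

N3 = L, N7 = H, N11 = H, N16 = L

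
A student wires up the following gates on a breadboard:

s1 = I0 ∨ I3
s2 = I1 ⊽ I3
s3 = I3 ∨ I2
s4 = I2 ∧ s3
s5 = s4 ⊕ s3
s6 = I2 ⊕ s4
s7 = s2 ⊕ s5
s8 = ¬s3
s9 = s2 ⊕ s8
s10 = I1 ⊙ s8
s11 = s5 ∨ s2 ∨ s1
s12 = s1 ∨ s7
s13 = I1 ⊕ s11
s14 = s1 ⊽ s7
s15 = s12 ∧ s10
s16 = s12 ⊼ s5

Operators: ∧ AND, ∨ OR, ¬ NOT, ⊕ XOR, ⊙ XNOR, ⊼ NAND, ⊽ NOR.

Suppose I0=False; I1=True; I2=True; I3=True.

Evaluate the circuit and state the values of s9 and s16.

s1 = I0 OR I3 = False OR True = True
s2 = I1 NOR I3 = True NOR True = False
s3 = I3 OR I2 = True OR True = True
s4 = I2 AND s3 = True AND True = True
s5 = s4 XOR s3 = True XOR True = False
s7 = s2 XOR s5 = False XOR False = False
s8 = NOT s3 = NOT True = False
s9 = s2 XOR s8 = False XOR False = False
s12 = s1 OR s7 = True OR False = True
s16 = s12 NAND s5 = True NAND False = True

s9 = False; s16 = True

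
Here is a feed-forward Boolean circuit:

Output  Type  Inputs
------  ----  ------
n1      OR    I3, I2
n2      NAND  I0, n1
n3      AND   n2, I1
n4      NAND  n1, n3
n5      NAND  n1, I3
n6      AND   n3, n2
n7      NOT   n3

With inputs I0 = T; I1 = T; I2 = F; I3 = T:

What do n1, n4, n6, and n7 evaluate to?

n1 = I3 OR I2 = T OR F = T
n2 = I0 NAND n1 = T NAND T = F
n3 = n2 AND I1 = F AND T = F
n4 = n1 NAND n3 = T NAND F = T
n6 = n3 AND n2 = F AND F = F
n7 = NOT n3 = NOT F = T

n1 = T; n4 = T; n6 = F; n7 = T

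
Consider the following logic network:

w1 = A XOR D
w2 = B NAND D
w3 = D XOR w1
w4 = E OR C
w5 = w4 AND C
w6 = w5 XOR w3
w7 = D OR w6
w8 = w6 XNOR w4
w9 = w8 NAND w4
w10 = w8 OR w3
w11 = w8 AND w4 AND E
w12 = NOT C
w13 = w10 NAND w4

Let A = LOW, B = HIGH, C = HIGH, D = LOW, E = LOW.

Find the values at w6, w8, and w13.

w1 = A XOR D = LOW XOR LOW = LOW
w3 = D XOR w1 = LOW XOR LOW = LOW
w4 = E OR C = LOW OR HIGH = HIGH
w5 = w4 AND C = HIGH AND HIGH = HIGH
w6 = w5 XOR w3 = HIGH XOR LOW = HIGH
w8 = w6 XNOR w4 = HIGH XNOR HIGH = HIGH
w10 = w8 OR w3 = HIGH OR LOW = HIGH
w13 = w10 NAND w4 = HIGH NAND HIGH = LOW

w6 = HIGH, w8 = HIGH, w13 = LOW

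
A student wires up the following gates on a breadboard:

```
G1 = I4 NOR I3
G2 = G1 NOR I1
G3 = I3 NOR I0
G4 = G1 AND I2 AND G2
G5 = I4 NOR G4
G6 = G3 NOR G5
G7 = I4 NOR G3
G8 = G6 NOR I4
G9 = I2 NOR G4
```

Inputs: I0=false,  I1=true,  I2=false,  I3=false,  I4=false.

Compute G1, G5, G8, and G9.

G1 = I4 NOR I3 = false NOR false = true
G2 = G1 NOR I1 = true NOR true = false
G3 = I3 NOR I0 = false NOR false = true
G4 = G1 AND I2 AND G2 = true AND false AND false = false
G5 = I4 NOR G4 = false NOR false = true
G6 = G3 NOR G5 = true NOR true = false
G8 = G6 NOR I4 = false NOR false = true
G9 = I2 NOR G4 = false NOR false = true

G1 = true  G5 = true  G8 = true  G9 = true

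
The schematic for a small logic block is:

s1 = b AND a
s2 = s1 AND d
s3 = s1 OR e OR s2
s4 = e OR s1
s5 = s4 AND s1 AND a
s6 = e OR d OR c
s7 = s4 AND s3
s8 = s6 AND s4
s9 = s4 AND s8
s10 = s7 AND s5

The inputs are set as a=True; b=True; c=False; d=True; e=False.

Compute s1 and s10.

s1 = b AND a = True AND True = True
s2 = s1 AND d = True AND True = True
s3 = s1 OR e OR s2 = True OR False OR True = True
s4 = e OR s1 = False OR True = True
s5 = s4 AND s1 AND a = True AND True AND True = True
s7 = s4 AND s3 = True AND True = True
s10 = s7 AND s5 = True AND True = True

s1 = True; s10 = True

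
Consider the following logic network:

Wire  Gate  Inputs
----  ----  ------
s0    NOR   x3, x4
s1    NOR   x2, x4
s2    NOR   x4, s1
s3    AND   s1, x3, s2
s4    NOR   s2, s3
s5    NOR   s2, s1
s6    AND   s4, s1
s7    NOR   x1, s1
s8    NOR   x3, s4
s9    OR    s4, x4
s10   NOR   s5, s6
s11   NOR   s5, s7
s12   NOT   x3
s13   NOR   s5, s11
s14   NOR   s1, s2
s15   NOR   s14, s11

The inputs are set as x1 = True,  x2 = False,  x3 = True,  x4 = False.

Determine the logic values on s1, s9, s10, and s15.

s1 = True; s9 = True; s10 = False; s15 = False

s1 = x2 NOR x4 = False NOR False = True
s2 = x4 NOR s1 = False NOR True = False
s3 = s1 AND x3 AND s2 = True AND True AND False = False
s4 = s2 NOR s3 = False NOR False = True
s5 = s2 NOR s1 = False NOR True = False
s6 = s4 AND s1 = True AND True = True
s7 = x1 NOR s1 = True NOR True = False
s9 = s4 OR x4 = True OR False = True
s10 = s5 NOR s6 = False NOR True = False
s11 = s5 NOR s7 = False NOR False = True
s14 = s1 NOR s2 = True NOR False = False
s15 = s14 NOR s11 = False NOR True = False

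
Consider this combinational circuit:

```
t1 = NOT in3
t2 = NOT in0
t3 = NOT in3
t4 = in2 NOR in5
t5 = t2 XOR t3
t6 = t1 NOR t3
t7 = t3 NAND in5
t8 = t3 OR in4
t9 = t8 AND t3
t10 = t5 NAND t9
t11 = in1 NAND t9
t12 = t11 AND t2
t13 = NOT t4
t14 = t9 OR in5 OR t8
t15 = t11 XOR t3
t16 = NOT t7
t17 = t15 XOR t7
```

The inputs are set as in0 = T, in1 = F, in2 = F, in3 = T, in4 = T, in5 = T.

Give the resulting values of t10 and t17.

t10 = T, t17 = F

t2 = NOT in0 = NOT T = F
t3 = NOT in3 = NOT T = F
t5 = t2 XOR t3 = F XOR F = F
t7 = t3 NAND in5 = F NAND T = T
t8 = t3 OR in4 = F OR T = T
t9 = t8 AND t3 = T AND F = F
t10 = t5 NAND t9 = F NAND F = T
t11 = in1 NAND t9 = F NAND F = T
t15 = t11 XOR t3 = T XOR F = T
t17 = t15 XOR t7 = T XOR T = F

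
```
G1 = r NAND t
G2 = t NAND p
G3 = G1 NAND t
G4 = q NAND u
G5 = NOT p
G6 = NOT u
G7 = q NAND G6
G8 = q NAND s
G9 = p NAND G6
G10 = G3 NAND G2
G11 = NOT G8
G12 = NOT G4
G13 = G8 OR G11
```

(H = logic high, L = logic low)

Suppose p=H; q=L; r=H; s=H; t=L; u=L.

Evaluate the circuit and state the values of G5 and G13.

G5 = L, G13 = H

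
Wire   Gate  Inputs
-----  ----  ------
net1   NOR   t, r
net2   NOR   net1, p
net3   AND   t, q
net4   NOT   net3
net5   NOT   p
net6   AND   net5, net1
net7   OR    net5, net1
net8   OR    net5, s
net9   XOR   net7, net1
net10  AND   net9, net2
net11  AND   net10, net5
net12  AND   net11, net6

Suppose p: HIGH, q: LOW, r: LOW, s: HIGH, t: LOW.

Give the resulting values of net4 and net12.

net1 = t NOR r = LOW NOR LOW = HIGH
net2 = net1 NOR p = HIGH NOR HIGH = LOW
net3 = t AND q = LOW AND LOW = LOW
net4 = NOT net3 = NOT LOW = HIGH
net5 = NOT p = NOT HIGH = LOW
net6 = net5 AND net1 = LOW AND HIGH = LOW
net7 = net5 OR net1 = LOW OR HIGH = HIGH
net9 = net7 XOR net1 = HIGH XOR HIGH = LOW
net10 = net9 AND net2 = LOW AND LOW = LOW
net11 = net10 AND net5 = LOW AND LOW = LOW
net12 = net11 AND net6 = LOW AND LOW = LOW

net4 = HIGH; net12 = LOW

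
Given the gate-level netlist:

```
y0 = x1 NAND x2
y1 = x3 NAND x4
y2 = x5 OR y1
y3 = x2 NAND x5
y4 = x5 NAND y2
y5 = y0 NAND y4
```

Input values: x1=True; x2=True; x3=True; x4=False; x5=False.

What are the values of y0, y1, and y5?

y0 = False, y1 = True, y5 = True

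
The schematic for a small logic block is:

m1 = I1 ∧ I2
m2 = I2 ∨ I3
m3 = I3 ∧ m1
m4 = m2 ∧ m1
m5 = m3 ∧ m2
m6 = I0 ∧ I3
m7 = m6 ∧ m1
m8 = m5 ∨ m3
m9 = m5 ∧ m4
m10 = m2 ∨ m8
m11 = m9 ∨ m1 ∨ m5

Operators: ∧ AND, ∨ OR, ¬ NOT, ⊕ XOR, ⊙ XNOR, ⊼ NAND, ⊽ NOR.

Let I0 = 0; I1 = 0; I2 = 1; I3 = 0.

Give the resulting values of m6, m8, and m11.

m6 = 0; m8 = 0; m11 = 0

m1 = I1 AND I2 = 0 AND 1 = 0
m2 = I2 OR I3 = 1 OR 0 = 1
m3 = I3 AND m1 = 0 AND 0 = 0
m4 = m2 AND m1 = 1 AND 0 = 0
m5 = m3 AND m2 = 0 AND 1 = 0
m6 = I0 AND I3 = 0 AND 0 = 0
m8 = m5 OR m3 = 0 OR 0 = 0
m9 = m5 AND m4 = 0 AND 0 = 0
m11 = m9 OR m1 OR m5 = 0 OR 0 OR 0 = 0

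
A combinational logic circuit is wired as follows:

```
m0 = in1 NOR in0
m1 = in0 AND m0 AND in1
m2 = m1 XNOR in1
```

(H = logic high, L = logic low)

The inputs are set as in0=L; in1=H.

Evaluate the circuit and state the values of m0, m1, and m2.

m0 = L; m1 = L; m2 = L

m0 = in1 NOR in0 = H NOR L = L
m1 = in0 AND m0 AND in1 = L AND L AND H = L
m2 = m1 XNOR in1 = L XNOR H = L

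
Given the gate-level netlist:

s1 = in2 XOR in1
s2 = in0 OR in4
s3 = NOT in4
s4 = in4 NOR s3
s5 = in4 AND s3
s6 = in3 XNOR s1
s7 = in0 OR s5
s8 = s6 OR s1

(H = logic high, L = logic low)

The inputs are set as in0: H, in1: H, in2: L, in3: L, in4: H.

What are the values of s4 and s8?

s1 = in2 XOR in1 = L XOR H = H
s3 = NOT in4 = NOT H = L
s4 = in4 NOR s3 = H NOR L = L
s6 = in3 XNOR s1 = L XNOR H = L
s8 = s6 OR s1 = L OR H = H

s4 = L, s8 = H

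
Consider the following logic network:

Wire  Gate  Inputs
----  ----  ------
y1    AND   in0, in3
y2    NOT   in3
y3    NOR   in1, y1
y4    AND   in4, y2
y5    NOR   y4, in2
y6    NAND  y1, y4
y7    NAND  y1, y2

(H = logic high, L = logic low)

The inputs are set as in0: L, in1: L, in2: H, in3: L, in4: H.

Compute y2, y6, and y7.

y1 = in0 AND in3 = L AND L = L
y2 = NOT in3 = NOT L = H
y4 = in4 AND y2 = H AND H = H
y6 = y1 NAND y4 = L NAND H = H
y7 = y1 NAND y2 = L NAND H = H

y2 = H, y6 = H, y7 = H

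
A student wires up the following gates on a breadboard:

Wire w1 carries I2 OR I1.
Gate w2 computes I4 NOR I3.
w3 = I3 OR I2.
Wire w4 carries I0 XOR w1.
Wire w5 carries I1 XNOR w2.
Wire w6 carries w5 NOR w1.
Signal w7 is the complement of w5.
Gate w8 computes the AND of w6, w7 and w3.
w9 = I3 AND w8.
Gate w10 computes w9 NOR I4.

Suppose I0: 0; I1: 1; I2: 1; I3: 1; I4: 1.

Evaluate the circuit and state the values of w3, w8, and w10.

w3 = 1; w8 = 0; w10 = 0

w1 = I2 OR I1 = 1 OR 1 = 1
w2 = I4 NOR I3 = 1 NOR 1 = 0
w3 = I3 OR I2 = 1 OR 1 = 1
w5 = I1 XNOR w2 = 1 XNOR 0 = 0
w6 = w5 NOR w1 = 0 NOR 1 = 0
w7 = NOT w5 = NOT 0 = 1
w8 = w6 AND w7 AND w3 = 0 AND 1 AND 1 = 0
w9 = I3 AND w8 = 1 AND 0 = 0
w10 = w9 NOR I4 = 0 NOR 1 = 0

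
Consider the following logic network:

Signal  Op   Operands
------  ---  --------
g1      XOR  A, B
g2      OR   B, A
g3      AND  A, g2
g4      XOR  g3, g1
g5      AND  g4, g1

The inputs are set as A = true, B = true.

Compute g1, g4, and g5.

g1 = false, g4 = true, g5 = false

g1 = A XOR B = true XOR true = false
g2 = B OR A = true OR true = true
g3 = A AND g2 = true AND true = true
g4 = g3 XOR g1 = true XOR false = true
g5 = g4 AND g1 = true AND false = false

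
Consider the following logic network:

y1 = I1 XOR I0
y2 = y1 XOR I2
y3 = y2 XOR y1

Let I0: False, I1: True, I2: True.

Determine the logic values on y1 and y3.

y1 = True, y3 = True

y1 = I1 XOR I0 = True XOR False = True
y2 = y1 XOR I2 = True XOR True = False
y3 = y2 XOR y1 = False XOR True = True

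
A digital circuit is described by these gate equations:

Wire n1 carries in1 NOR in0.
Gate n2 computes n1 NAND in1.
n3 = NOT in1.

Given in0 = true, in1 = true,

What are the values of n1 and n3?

n1 = false, n3 = false

n1 = in1 NOR in0 = true NOR true = false
n3 = NOT in1 = NOT true = false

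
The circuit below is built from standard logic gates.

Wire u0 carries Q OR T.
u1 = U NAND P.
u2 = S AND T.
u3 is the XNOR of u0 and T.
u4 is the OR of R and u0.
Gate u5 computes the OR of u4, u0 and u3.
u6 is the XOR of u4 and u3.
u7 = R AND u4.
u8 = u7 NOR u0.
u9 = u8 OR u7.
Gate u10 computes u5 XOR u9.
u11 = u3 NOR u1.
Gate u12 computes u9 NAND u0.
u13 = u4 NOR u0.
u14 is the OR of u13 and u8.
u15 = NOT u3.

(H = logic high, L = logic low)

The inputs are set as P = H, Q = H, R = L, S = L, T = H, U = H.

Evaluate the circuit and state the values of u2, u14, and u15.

u2 = L, u14 = L, u15 = L

u0 = Q OR T = H OR H = H
u2 = S AND T = L AND H = L
u3 = u0 XNOR T = H XNOR H = H
u4 = R OR u0 = L OR H = H
u7 = R AND u4 = L AND H = L
u8 = u7 NOR u0 = L NOR H = L
u13 = u4 NOR u0 = H NOR H = L
u14 = u13 OR u8 = L OR L = L
u15 = NOT u3 = NOT H = L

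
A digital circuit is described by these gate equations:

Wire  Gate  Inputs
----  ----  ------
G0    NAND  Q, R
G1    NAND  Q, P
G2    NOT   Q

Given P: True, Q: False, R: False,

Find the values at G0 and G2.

G0 = Q NAND R = False NAND False = True
G2 = NOT Q = NOT False = True

G0 = True, G2 = True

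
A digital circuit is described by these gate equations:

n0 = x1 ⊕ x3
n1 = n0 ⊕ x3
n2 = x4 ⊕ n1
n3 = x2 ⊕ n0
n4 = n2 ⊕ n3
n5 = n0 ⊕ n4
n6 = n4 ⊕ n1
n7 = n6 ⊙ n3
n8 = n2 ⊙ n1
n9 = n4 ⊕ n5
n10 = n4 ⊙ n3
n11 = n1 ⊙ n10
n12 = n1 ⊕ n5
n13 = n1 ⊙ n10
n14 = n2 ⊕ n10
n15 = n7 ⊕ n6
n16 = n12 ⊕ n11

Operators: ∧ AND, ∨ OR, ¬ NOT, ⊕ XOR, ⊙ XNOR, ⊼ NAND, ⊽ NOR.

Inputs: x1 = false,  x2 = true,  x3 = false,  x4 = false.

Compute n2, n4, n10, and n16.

n0 = x1 XOR x3 = false XOR false = false
n1 = n0 XOR x3 = false XOR false = false
n2 = x4 XOR n1 = false XOR false = false
n3 = x2 XOR n0 = true XOR false = true
n4 = n2 XOR n3 = false XOR true = true
n5 = n0 XOR n4 = false XOR true = true
n10 = n4 XNOR n3 = true XNOR true = true
n11 = n1 XNOR n10 = false XNOR true = false
n12 = n1 XOR n5 = false XOR true = true
n16 = n12 XOR n11 = true XOR false = true

n2 = false  n4 = true  n10 = true  n16 = true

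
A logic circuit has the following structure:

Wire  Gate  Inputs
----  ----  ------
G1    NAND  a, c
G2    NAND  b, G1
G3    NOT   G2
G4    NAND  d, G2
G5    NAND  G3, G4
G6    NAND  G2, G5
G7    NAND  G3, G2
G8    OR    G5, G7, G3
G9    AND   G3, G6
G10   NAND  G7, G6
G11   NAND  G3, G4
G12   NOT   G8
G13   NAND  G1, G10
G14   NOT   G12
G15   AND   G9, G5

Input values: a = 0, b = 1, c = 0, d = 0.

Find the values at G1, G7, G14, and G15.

G1 = 1, G7 = 1, G14 = 1, G15 = 0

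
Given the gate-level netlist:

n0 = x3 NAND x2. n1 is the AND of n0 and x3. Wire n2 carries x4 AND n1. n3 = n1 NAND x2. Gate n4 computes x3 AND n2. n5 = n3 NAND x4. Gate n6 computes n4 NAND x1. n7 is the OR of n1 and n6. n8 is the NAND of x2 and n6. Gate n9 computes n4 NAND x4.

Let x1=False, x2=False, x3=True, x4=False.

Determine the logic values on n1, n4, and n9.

n1 = True, n4 = False, n9 = True

n0 = x3 NAND x2 = True NAND False = True
n1 = n0 AND x3 = True AND True = True
n2 = x4 AND n1 = False AND True = False
n4 = x3 AND n2 = True AND False = False
n9 = n4 NAND x4 = False NAND False = True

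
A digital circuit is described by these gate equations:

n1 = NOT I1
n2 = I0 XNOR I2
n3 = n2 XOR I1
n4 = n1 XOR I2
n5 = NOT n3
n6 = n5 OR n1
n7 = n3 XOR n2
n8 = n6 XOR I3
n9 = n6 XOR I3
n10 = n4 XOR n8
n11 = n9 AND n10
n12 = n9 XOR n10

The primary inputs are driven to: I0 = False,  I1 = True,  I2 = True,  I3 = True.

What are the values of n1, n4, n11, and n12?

n1 = NOT I1 = NOT True = False
n2 = I0 XNOR I2 = False XNOR True = False
n3 = n2 XOR I1 = False XOR True = True
n4 = n1 XOR I2 = False XOR True = True
n5 = NOT n3 = NOT True = False
n6 = n5 OR n1 = False OR False = False
n8 = n6 XOR I3 = False XOR True = True
n9 = n6 XOR I3 = False XOR True = True
n10 = n4 XOR n8 = True XOR True = False
n11 = n9 AND n10 = True AND False = False
n12 = n9 XOR n10 = True XOR False = True

n1 = False, n4 = True, n11 = False, n12 = True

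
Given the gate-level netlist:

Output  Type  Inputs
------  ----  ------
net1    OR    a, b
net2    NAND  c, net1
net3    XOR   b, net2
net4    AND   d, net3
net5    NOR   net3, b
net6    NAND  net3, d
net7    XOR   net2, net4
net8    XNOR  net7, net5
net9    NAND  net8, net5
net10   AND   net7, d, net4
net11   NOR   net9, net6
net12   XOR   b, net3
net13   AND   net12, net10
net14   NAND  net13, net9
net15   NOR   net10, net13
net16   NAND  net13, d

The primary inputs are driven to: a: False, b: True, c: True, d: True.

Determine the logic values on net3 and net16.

net1 = a OR b = False OR True = True
net2 = c NAND net1 = True NAND True = False
net3 = b XOR net2 = True XOR False = True
net4 = d AND net3 = True AND True = True
net7 = net2 XOR net4 = False XOR True = True
net10 = net7 AND d AND net4 = True AND True AND True = True
net12 = b XOR net3 = True XOR True = False
net13 = net12 AND net10 = False AND True = False
net16 = net13 NAND d = False NAND True = True

net3 = True, net16 = True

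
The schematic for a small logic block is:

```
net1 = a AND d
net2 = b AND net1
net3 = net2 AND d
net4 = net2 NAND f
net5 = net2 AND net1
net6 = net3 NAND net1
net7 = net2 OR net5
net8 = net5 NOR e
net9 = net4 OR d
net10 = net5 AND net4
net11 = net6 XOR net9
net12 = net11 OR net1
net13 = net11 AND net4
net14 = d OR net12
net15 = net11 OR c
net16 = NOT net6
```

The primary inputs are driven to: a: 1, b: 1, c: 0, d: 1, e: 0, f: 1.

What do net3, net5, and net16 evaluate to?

net3 = 1, net5 = 1, net16 = 1

net1 = a AND d = 1 AND 1 = 1
net2 = b AND net1 = 1 AND 1 = 1
net3 = net2 AND d = 1 AND 1 = 1
net5 = net2 AND net1 = 1 AND 1 = 1
net6 = net3 NAND net1 = 1 NAND 1 = 0
net16 = NOT net6 = NOT 0 = 1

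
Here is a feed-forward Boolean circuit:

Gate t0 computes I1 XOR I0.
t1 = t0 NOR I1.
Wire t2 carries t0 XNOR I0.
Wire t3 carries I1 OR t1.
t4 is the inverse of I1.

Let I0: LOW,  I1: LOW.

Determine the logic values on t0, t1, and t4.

t0 = LOW, t1 = HIGH, t4 = HIGH

t0 = I1 XOR I0 = LOW XOR LOW = LOW
t1 = t0 NOR I1 = LOW NOR LOW = HIGH
t4 = NOT I1 = NOT LOW = HIGH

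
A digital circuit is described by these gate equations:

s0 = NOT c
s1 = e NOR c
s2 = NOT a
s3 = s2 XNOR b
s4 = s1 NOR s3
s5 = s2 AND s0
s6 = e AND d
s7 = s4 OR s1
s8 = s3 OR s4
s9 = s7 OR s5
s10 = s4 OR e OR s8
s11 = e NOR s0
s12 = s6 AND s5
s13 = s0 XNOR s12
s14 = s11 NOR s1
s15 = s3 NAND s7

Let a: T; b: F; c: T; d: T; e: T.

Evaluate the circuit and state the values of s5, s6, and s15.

s5 = F, s6 = T, s15 = T

s0 = NOT c = NOT T = F
s1 = e NOR c = T NOR T = F
s2 = NOT a = NOT T = F
s3 = s2 XNOR b = F XNOR F = T
s4 = s1 NOR s3 = F NOR T = F
s5 = s2 AND s0 = F AND F = F
s6 = e AND d = T AND T = T
s7 = s4 OR s1 = F OR F = F
s15 = s3 NAND s7 = T NAND F = T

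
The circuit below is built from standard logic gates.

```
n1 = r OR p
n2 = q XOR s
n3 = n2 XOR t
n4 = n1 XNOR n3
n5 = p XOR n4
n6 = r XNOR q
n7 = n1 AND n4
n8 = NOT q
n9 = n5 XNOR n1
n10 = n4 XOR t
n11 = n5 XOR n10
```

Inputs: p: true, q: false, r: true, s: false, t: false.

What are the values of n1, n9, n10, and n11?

n1 = true  n9 = true  n10 = false  n11 = true

n1 = r OR p = true OR true = true
n2 = q XOR s = false XOR false = false
n3 = n2 XOR t = false XOR false = false
n4 = n1 XNOR n3 = true XNOR false = false
n5 = p XOR n4 = true XOR false = true
n9 = n5 XNOR n1 = true XNOR true = true
n10 = n4 XOR t = false XOR false = false
n11 = n5 XOR n10 = true XOR false = true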